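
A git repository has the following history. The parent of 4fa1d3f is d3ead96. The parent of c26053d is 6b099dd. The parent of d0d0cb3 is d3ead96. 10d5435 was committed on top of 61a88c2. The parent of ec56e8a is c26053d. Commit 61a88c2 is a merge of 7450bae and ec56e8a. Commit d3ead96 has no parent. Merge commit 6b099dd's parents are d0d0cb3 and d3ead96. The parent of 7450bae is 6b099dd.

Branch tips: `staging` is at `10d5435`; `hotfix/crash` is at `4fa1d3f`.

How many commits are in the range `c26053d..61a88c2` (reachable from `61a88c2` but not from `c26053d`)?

3

Reachable from 61a88c2: {61a88c2, 6b099dd, 7450bae, c26053d, d0d0cb3, d3ead96, ec56e8a}.
Reachable from c26053d: {6b099dd, c26053d, d0d0cb3, d3ead96}.
In 61a88c2's history but not c26053d's: {61a88c2, 7450bae, ec56e8a} — 3 commits.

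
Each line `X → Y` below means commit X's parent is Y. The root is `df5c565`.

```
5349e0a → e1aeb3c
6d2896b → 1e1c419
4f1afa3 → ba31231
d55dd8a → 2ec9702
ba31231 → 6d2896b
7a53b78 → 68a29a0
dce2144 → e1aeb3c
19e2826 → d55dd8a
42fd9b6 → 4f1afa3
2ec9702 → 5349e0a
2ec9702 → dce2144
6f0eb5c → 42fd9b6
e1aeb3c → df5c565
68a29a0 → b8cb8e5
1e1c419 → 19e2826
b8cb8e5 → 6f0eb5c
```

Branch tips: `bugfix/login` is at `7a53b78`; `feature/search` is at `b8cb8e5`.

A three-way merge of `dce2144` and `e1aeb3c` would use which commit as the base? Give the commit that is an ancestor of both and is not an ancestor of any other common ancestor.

Ancestors of dce2144: {dce2144, df5c565, e1aeb3c}.
Ancestors of e1aeb3c: {df5c565, e1aeb3c}.
Common ancestors: {df5c565, e1aeb3c}.
Among these, e1aeb3c is not an ancestor of any other common ancestor — it is the merge base.

e1aeb3c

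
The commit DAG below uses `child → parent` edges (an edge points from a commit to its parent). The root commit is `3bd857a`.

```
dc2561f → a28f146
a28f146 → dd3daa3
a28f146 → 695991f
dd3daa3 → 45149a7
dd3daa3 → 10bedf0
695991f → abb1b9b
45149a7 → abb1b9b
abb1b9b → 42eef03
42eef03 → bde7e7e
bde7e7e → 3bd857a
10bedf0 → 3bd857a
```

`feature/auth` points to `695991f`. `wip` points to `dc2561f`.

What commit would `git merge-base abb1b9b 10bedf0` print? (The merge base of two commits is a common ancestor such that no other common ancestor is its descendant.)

Ancestors of abb1b9b: {3bd857a, 42eef03, abb1b9b, bde7e7e}.
Ancestors of 10bedf0: {10bedf0, 3bd857a}.
Common ancestors: {3bd857a}.
The only common ancestor is 3bd857a, so it is the merge base.

3bd857a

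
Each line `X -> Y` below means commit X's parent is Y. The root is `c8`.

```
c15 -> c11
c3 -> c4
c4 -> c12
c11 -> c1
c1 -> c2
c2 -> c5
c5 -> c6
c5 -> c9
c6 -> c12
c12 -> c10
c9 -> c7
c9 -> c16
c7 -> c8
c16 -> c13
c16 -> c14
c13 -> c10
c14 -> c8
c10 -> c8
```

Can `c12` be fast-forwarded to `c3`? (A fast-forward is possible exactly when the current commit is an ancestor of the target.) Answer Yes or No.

A fast-forward from c12 to c3 is possible iff c12 is an ancestor of c3.
Ancestors of c3: {c10, c12, c3, c4, c8}.
c12 is among them, so fast-forward is possible.

Yes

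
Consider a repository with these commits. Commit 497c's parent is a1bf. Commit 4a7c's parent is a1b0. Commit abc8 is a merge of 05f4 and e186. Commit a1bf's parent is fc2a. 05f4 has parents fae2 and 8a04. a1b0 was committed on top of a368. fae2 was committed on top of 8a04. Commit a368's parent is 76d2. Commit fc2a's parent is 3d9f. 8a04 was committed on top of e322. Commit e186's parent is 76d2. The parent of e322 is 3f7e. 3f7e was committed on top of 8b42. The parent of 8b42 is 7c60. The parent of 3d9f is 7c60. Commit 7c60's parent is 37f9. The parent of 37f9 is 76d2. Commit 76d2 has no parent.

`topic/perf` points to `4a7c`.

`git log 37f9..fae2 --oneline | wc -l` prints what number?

Reachable from fae2: {37f9, 3f7e, 76d2, 7c60, 8a04, 8b42, e322, fae2}.
Reachable from 37f9: {37f9, 76d2}.
In fae2's history but not 37f9's: {3f7e, 7c60, 8a04, 8b42, e322, fae2} — 6 commits.

6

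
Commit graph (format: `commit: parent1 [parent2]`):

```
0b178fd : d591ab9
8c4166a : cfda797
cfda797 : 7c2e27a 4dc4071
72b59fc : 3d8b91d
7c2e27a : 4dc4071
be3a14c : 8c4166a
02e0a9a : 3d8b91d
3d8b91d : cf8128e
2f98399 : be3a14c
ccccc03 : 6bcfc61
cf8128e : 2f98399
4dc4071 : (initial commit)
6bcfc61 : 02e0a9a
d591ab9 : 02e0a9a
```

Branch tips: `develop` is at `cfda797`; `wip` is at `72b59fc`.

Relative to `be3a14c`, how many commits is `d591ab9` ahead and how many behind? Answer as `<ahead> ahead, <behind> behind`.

5 ahead, 0 behind

Reachable from d591ab9: {02e0a9a, 2f98399, 3d8b91d, 4dc4071, 7c2e27a, 8c4166a, be3a14c, cf8128e, cfda797, d591ab9}.
Reachable from be3a14c: {4dc4071, 7c2e27a, 8c4166a, be3a14c, cfda797}.
Only in d591ab9's history (ahead): {02e0a9a, 2f98399, 3d8b91d, cf8128e, d591ab9} — 5.
Only in be3a14c's history (behind): {} — 0.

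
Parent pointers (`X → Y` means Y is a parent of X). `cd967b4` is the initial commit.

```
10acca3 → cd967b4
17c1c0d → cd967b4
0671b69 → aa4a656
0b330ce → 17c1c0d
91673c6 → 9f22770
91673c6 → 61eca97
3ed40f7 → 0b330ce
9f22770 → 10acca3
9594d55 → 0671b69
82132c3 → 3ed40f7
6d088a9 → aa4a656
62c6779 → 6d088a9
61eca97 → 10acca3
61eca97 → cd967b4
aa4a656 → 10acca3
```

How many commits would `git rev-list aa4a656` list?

3

Walking parent pointers from aa4a656: reachable set = {10acca3, aa4a656, cd967b4}.
That is 3 commits.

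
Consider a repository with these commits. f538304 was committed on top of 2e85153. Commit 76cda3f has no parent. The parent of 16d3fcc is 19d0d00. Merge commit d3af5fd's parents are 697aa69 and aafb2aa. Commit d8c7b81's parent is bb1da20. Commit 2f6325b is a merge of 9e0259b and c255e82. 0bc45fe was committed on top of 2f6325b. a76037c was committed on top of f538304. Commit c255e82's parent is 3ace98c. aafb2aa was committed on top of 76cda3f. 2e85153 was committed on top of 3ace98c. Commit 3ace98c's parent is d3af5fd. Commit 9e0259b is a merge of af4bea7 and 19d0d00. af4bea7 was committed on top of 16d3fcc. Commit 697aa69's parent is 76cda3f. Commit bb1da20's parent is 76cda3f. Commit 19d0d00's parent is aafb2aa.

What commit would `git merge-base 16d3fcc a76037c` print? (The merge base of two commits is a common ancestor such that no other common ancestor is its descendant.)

Ancestors of 16d3fcc: {16d3fcc, 19d0d00, 76cda3f, aafb2aa}.
Ancestors of a76037c: {2e85153, 3ace98c, 697aa69, 76cda3f, a76037c, aafb2aa, d3af5fd, f538304}.
Common ancestors: {76cda3f, aafb2aa}.
Among these, aafb2aa is not an ancestor of any other common ancestor — it is the merge base.

aafb2aa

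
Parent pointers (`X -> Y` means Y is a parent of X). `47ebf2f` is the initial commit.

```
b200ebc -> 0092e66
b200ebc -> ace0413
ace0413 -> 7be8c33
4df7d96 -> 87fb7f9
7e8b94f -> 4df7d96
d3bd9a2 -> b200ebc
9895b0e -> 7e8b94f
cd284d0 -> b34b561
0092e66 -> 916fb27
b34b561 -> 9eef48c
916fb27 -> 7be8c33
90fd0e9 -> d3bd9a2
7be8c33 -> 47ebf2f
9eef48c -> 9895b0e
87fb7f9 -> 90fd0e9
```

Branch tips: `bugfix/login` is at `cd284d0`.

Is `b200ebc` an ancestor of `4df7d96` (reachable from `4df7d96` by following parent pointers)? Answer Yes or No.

Ancestors of 4df7d96 (commits reachable by following parents): {0092e66, 47ebf2f, 4df7d96, 7be8c33, 87fb7f9, 90fd0e9, 916fb27, ace0413, b200ebc, d3bd9a2}.
b200ebc is in that set, so it is an ancestor of 4df7d96.

Yes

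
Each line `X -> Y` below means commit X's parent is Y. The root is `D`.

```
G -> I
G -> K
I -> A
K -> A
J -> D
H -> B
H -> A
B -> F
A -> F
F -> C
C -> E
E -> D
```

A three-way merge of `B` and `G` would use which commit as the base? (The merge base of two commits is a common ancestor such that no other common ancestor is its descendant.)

Ancestors of B: {B, C, D, E, F}.
Ancestors of G: {A, C, D, E, F, G, I, K}.
Common ancestors: {C, D, E, F}.
Among these, F is not an ancestor of any other common ancestor — it is the merge base.

F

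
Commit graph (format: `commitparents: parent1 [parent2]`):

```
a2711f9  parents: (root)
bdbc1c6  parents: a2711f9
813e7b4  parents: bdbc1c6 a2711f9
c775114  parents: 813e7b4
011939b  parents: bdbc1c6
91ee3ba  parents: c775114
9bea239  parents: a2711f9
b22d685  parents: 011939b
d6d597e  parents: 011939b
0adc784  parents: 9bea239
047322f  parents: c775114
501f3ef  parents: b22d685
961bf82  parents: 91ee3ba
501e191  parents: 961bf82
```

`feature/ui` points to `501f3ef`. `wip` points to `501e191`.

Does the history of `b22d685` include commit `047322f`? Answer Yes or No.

No

Ancestors of b22d685: {011939b, a2711f9, b22d685, bdbc1c6}.
047322f is not in that set, so it is not an ancestor of b22d685.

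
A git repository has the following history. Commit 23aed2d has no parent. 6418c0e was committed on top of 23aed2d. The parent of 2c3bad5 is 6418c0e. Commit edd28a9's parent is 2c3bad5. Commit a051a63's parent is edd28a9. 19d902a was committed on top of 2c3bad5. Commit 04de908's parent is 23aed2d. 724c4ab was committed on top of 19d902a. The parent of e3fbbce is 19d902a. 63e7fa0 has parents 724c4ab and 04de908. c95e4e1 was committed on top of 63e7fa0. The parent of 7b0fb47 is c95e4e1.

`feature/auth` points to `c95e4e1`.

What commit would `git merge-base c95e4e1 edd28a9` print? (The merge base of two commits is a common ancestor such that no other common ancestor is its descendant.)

2c3bad5

Ancestors of c95e4e1: {04de908, 19d902a, 23aed2d, 2c3bad5, 63e7fa0, 6418c0e, 724c4ab, c95e4e1}.
Ancestors of edd28a9: {23aed2d, 2c3bad5, 6418c0e, edd28a9}.
Common ancestors: {23aed2d, 2c3bad5, 6418c0e}.
Among these, 2c3bad5 is not an ancestor of any other common ancestor — it is the merge base.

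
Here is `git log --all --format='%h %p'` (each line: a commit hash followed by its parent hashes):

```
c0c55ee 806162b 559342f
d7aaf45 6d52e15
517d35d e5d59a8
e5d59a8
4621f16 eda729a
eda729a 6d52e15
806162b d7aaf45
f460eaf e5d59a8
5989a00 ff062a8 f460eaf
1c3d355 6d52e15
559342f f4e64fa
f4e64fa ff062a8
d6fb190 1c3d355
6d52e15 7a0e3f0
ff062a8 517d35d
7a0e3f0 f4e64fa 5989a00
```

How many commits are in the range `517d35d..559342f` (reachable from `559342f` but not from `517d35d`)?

3

Reachable from 559342f: {517d35d, 559342f, e5d59a8, f4e64fa, ff062a8}.
Reachable from 517d35d: {517d35d, e5d59a8}.
In 559342f's history but not 517d35d's: {559342f, f4e64fa, ff062a8} — 3 commits.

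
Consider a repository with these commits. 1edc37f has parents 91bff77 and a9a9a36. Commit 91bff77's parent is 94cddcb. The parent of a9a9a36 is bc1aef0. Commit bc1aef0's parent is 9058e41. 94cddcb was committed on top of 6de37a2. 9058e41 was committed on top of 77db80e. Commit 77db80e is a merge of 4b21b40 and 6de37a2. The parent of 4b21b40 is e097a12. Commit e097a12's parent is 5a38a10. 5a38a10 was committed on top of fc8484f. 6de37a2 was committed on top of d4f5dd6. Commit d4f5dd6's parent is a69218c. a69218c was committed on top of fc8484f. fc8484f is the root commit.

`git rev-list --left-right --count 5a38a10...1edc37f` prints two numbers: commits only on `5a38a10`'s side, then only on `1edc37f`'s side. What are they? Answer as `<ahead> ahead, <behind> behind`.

0 ahead, 12 behind

Reachable from 5a38a10: {5a38a10, fc8484f}.
Reachable from 1edc37f: {1edc37f, 4b21b40, 5a38a10, 6de37a2, 77db80e, 9058e41, 91bff77, 94cddcb, a69218c, a9a9a36, bc1aef0, d4f5dd6, e097a12, fc8484f}.
Only in 5a38a10's history (ahead): {} — 0.
Only in 1edc37f's history (behind): {1edc37f, 4b21b40, 6de37a2, 77db80e, 9058e41, 91bff77, 94cddcb, a69218c, a9a9a36, bc1aef0, d4f5dd6, e097a12} — 12.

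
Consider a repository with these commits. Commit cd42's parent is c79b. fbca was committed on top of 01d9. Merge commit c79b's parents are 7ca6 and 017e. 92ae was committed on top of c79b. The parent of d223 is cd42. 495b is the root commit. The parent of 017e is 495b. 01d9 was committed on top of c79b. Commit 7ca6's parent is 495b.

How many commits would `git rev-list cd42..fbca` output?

2

Reachable from fbca: {017e, 01d9, 495b, 7ca6, c79b, fbca}.
Reachable from cd42: {017e, 495b, 7ca6, c79b, cd42}.
In fbca's history but not cd42's: {01d9, fbca} — 2 commits.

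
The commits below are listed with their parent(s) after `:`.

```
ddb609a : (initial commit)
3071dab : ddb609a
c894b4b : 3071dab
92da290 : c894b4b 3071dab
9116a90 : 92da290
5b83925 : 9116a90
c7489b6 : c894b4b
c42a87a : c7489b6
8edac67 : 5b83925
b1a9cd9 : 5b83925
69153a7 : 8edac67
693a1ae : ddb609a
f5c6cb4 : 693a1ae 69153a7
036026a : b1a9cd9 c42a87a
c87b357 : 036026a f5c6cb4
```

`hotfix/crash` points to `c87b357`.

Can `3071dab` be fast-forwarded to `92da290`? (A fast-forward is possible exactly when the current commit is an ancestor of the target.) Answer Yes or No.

Yes

A fast-forward from 3071dab to 92da290 is possible iff 3071dab is an ancestor of 92da290.
Ancestors of 92da290: {3071dab, 92da290, c894b4b, ddb609a}.
3071dab is among them, so fast-forward is possible.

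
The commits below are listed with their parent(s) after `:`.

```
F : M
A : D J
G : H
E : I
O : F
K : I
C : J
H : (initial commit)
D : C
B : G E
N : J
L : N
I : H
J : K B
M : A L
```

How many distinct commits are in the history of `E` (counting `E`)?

Walking parent pointers from E: reachable set = {E, H, I}.
That is 3 commits.

3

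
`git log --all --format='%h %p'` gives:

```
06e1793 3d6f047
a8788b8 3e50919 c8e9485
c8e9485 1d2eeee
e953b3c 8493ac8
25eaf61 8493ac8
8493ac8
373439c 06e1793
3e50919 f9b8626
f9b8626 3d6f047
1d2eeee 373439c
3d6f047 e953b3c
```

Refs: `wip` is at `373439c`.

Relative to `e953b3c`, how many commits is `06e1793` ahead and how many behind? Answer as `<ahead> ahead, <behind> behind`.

2 ahead, 0 behind

Reachable from 06e1793: {06e1793, 3d6f047, 8493ac8, e953b3c}.
Reachable from e953b3c: {8493ac8, e953b3c}.
Only in 06e1793's history (ahead): {06e1793, 3d6f047} — 2.
Only in e953b3c's history (behind): {} — 0.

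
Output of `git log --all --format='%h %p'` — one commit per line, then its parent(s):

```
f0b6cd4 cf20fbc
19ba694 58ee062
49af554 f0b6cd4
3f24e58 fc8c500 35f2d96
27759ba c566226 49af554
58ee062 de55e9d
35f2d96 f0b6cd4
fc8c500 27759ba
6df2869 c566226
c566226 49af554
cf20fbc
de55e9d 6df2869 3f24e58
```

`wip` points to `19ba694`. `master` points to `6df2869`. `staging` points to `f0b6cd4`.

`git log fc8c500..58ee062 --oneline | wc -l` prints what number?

5

Reachable from 58ee062: {27759ba, 35f2d96, 3f24e58, 49af554, 58ee062, 6df2869, c566226, cf20fbc, de55e9d, f0b6cd4, fc8c500}.
Reachable from fc8c500: {27759ba, 49af554, c566226, cf20fbc, f0b6cd4, fc8c500}.
In 58ee062's history but not fc8c500's: {35f2d96, 3f24e58, 58ee062, 6df2869, de55e9d} — 5 commits.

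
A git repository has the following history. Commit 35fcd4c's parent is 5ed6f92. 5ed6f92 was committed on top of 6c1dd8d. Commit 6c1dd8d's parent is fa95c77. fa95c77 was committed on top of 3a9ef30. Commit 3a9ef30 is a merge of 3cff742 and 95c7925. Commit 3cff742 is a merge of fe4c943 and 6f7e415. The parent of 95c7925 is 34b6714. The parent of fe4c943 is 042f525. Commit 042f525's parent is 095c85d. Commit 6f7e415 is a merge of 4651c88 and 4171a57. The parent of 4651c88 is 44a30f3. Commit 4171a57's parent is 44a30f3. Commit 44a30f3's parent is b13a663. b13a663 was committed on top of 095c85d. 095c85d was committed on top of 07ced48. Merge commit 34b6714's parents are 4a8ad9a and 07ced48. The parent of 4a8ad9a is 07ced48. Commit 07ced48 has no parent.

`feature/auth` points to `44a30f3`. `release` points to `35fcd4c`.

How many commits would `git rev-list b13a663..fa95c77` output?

Reachable from fa95c77: {042f525, 07ced48, 095c85d, 34b6714, 3a9ef30, 3cff742, 4171a57, 44a30f3, 4651c88, 4a8ad9a, 6f7e415, 95c7925, b13a663, fa95c77, fe4c943}.
Reachable from b13a663: {07ced48, 095c85d, b13a663}.
In fa95c77's history but not b13a663's: {042f525, 34b6714, 3a9ef30, 3cff742, 4171a57, 44a30f3, 4651c88, 4a8ad9a, 6f7e415, 95c7925, fa95c77, fe4c943} — 12 commits.

12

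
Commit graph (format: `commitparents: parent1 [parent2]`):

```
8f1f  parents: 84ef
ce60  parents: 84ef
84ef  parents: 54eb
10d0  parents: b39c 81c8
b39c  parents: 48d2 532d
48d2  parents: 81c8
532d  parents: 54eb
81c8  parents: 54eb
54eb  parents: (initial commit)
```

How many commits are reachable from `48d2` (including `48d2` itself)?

Walking parent pointers from 48d2: reachable set = {48d2, 54eb, 81c8}.
That is 3 commits.

3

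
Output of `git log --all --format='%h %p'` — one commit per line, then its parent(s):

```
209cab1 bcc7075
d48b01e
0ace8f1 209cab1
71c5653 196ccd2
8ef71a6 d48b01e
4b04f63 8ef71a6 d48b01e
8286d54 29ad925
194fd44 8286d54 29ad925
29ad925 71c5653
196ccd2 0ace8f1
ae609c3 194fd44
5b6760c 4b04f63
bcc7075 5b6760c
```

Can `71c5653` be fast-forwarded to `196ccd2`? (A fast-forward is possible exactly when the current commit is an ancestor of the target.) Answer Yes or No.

No

A fast-forward from 71c5653 to 196ccd2 is possible iff 71c5653 is an ancestor of 196ccd2.
Ancestors of 196ccd2: {0ace8f1, 196ccd2, 209cab1, 4b04f63, 5b6760c, 8ef71a6, bcc7075, d48b01e}.
71c5653 is not among them, so fast-forward is not possible.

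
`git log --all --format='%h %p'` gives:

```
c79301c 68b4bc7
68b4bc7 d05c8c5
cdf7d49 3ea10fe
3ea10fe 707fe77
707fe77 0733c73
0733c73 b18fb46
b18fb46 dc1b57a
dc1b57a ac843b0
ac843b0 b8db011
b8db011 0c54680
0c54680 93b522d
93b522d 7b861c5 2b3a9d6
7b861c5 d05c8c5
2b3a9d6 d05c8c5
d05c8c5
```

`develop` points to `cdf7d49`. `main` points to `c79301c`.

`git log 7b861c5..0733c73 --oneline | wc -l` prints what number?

8

Reachable from 0733c73: {0733c73, 0c54680, 2b3a9d6, 7b861c5, 93b522d, ac843b0, b18fb46, b8db011, d05c8c5, dc1b57a}.
Reachable from 7b861c5: {7b861c5, d05c8c5}.
In 0733c73's history but not 7b861c5's: {0733c73, 0c54680, 2b3a9d6, 93b522d, ac843b0, b18fb46, b8db011, dc1b57a} — 8 commits.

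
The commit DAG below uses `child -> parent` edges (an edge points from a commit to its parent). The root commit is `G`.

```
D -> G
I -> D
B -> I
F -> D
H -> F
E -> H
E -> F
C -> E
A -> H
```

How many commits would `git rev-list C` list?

Walking parent pointers from C: reachable set = {C, D, E, F, G, H}.
That is 6 commits.

6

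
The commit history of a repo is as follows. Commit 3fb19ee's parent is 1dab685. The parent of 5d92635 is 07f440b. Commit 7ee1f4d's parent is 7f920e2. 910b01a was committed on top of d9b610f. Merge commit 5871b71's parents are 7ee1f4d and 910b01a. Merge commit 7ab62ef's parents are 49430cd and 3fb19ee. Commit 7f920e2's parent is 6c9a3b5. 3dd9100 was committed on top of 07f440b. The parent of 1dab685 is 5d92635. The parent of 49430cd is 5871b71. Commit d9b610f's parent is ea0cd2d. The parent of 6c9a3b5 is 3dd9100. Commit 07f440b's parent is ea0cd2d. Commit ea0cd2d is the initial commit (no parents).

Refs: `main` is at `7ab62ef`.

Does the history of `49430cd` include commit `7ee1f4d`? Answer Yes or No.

Ancestors of 49430cd (commits reachable by following parents): {07f440b, 3dd9100, 49430cd, 5871b71, 6c9a3b5, 7ee1f4d, 7f920e2, 910b01a, d9b610f, ea0cd2d}.
7ee1f4d is in that set, so it is an ancestor of 49430cd.

Yes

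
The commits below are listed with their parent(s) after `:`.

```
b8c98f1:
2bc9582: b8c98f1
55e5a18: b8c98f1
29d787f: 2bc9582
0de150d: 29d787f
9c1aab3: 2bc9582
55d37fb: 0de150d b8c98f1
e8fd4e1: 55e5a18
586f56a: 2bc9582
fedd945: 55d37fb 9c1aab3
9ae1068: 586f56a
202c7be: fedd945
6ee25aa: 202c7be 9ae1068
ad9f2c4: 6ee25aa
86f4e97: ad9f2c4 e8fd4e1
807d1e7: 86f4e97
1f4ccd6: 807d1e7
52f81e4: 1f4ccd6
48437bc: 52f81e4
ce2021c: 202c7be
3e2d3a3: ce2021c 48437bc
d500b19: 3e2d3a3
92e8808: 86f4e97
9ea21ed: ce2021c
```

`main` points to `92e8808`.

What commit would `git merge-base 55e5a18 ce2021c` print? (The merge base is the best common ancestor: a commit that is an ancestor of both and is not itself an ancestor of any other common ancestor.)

b8c98f1

Ancestors of 55e5a18: {55e5a18, b8c98f1}.
Ancestors of ce2021c: {0de150d, 202c7be, 29d787f, 2bc9582, 55d37fb, 9c1aab3, b8c98f1, ce2021c, fedd945}.
Common ancestors: {b8c98f1}.
The only common ancestor is b8c98f1, so it is the merge base.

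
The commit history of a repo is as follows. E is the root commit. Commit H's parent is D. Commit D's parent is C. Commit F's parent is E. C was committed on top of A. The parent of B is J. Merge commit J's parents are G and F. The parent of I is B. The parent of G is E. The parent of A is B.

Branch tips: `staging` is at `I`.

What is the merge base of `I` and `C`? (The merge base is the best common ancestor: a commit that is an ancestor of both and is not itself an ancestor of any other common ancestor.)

B

Ancestors of I: {B, E, F, G, I, J}.
Ancestors of C: {A, B, C, E, F, G, J}.
Common ancestors: {B, E, F, G, J}.
Among these, B is not an ancestor of any other common ancestor — it is the merge base.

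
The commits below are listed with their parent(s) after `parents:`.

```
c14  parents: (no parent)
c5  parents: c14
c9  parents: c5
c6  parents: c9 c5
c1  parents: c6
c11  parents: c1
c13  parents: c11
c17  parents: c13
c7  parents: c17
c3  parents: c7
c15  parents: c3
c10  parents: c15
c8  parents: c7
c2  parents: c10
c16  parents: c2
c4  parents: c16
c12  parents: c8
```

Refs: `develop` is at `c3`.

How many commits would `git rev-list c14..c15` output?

10

Reachable from c15: {c1, c11, c13, c14, c15, c17, c3, c5, c6, c7, c9}.
Reachable from c14: {c14}.
In c15's history but not c14's: {c1, c11, c13, c15, c17, c3, c5, c6, c7, c9} — 10 commits.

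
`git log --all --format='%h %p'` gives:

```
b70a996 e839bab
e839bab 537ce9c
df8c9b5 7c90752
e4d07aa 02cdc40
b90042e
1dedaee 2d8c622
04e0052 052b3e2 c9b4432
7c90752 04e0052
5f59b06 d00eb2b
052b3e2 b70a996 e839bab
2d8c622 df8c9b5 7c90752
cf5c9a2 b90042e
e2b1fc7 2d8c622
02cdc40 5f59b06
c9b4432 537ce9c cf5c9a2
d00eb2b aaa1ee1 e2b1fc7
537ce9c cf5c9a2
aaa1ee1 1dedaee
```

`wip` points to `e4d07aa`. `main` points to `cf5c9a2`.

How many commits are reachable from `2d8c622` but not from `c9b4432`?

7

Reachable from 2d8c622: {04e0052, 052b3e2, 2d8c622, 537ce9c, 7c90752, b70a996, b90042e, c9b4432, cf5c9a2, df8c9b5, e839bab}.
Reachable from c9b4432: {537ce9c, b90042e, c9b4432, cf5c9a2}.
In 2d8c622's history but not c9b4432's: {04e0052, 052b3e2, 2d8c622, 7c90752, b70a996, df8c9b5, e839bab} — 7 commits.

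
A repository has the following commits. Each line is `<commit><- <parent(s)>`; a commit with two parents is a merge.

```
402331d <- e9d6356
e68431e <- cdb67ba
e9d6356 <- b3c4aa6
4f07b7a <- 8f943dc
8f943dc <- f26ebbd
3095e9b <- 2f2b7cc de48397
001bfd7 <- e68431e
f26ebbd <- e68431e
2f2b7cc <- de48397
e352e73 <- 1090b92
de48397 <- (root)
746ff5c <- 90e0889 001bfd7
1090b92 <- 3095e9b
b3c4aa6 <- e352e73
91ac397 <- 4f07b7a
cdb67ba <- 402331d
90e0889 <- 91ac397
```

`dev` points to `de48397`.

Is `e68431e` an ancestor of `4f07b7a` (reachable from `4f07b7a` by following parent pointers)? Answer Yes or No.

Ancestors of 4f07b7a (commits reachable by following parents): {1090b92, 2f2b7cc, 3095e9b, 402331d, 4f07b7a, 8f943dc, b3c4aa6, cdb67ba, de48397, e352e73, e68431e, e9d6356, f26ebbd}.
e68431e is in that set, so it is an ancestor of 4f07b7a.

Yes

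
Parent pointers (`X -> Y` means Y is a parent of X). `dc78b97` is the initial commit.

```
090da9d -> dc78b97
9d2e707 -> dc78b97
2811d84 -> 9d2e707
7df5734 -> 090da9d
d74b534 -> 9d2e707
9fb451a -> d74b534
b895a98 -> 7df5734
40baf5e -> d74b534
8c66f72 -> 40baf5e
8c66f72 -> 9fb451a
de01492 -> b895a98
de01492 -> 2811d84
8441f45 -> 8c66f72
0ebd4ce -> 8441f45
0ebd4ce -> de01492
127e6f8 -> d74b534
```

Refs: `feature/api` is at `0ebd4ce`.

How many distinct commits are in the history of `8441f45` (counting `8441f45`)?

7

Walking parent pointers from 8441f45: reachable set = {40baf5e, 8441f45, 8c66f72, 9d2e707, 9fb451a, d74b534, dc78b97}.
That is 7 commits.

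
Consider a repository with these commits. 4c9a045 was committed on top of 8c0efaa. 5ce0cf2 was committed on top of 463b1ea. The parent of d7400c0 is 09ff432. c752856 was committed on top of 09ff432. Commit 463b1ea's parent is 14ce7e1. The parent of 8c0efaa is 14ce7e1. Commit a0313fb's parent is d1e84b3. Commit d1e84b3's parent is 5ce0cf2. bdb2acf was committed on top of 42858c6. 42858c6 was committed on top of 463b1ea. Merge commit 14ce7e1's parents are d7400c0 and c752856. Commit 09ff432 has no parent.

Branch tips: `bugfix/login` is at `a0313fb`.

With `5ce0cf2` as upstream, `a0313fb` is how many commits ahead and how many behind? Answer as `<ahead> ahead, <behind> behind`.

2 ahead, 0 behind

Reachable from a0313fb: {09ff432, 14ce7e1, 463b1ea, 5ce0cf2, a0313fb, c752856, d1e84b3, d7400c0}.
Reachable from 5ce0cf2: {09ff432, 14ce7e1, 463b1ea, 5ce0cf2, c752856, d7400c0}.
Only in a0313fb's history (ahead): {a0313fb, d1e84b3} — 2.
Only in 5ce0cf2's history (behind): {} — 0.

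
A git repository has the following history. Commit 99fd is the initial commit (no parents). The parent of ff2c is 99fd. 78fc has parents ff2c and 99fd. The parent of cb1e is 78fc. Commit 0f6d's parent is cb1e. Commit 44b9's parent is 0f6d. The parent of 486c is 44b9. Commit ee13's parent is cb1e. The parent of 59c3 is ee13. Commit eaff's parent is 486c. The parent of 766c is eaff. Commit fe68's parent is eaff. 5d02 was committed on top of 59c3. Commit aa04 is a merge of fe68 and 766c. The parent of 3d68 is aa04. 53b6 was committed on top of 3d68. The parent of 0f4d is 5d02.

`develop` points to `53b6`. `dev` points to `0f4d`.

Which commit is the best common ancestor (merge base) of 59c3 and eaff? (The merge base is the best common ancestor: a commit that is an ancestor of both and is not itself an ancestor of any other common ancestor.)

Ancestors of 59c3: {59c3, 78fc, 99fd, cb1e, ee13, ff2c}.
Ancestors of eaff: {0f6d, 44b9, 486c, 78fc, 99fd, cb1e, eaff, ff2c}.
Common ancestors: {78fc, 99fd, cb1e, ff2c}.
Among these, cb1e is not an ancestor of any other common ancestor — it is the merge base.

cb1e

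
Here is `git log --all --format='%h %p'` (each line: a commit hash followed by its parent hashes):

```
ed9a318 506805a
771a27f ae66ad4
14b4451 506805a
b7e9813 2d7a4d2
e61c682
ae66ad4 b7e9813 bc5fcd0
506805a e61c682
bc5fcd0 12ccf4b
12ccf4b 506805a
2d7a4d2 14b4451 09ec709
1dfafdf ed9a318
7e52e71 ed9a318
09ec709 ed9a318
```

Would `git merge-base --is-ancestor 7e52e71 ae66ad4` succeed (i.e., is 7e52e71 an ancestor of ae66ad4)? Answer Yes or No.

Ancestors of ae66ad4: {09ec709, 12ccf4b, 14b4451, 2d7a4d2, 506805a, ae66ad4, b7e9813, bc5fcd0, e61c682, ed9a318}.
7e52e71 is not in that set, so it is not an ancestor of ae66ad4.

No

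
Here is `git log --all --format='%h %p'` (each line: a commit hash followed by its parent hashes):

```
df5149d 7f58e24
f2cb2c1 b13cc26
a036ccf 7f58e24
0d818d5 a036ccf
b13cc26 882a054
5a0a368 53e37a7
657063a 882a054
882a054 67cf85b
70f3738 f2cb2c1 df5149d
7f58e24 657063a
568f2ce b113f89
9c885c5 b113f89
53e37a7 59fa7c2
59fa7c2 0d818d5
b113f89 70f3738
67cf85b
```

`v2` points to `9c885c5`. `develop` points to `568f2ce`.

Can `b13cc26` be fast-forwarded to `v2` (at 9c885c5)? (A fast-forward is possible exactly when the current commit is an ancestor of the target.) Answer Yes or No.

Yes

A fast-forward from b13cc26 to 9c885c5 is possible iff b13cc26 is an ancestor of 9c885c5.
Ancestors of 9c885c5: {657063a, 67cf85b, 70f3738, 7f58e24, 882a054, 9c885c5, b113f89, b13cc26, df5149d, f2cb2c1}.
b13cc26 is among them, so fast-forward is possible.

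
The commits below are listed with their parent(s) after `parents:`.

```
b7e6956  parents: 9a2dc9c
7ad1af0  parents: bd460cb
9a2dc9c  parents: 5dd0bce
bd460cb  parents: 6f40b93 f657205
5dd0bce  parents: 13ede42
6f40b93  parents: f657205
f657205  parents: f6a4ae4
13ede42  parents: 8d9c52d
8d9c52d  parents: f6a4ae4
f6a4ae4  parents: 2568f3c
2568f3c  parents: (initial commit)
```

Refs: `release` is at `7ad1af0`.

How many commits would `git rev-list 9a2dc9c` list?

Walking parent pointers from 9a2dc9c: reachable set = {13ede42, 2568f3c, 5dd0bce, 8d9c52d, 9a2dc9c, f6a4ae4}.
That is 6 commits.

6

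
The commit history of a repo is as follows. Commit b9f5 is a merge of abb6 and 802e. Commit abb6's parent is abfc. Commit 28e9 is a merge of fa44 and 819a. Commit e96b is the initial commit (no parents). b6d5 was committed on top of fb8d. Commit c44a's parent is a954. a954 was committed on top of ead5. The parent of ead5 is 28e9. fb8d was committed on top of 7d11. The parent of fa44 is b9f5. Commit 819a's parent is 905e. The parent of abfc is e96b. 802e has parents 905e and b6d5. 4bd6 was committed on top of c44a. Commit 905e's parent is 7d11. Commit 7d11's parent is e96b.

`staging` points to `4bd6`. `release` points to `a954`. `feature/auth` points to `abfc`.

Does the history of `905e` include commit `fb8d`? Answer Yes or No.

Ancestors of 905e: {7d11, 905e, e96b}.
fb8d is not in that set, so it is not an ancestor of 905e.

No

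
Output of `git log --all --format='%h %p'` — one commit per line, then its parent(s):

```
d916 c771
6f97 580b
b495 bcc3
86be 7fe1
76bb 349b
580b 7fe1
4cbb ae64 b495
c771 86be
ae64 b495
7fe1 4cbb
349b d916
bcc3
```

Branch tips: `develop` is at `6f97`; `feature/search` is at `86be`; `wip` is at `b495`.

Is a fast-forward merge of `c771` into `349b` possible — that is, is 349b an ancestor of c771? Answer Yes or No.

A fast-forward from 349b to c771 is possible iff 349b is an ancestor of c771.
Ancestors of c771: {4cbb, 7fe1, 86be, ae64, b495, bcc3, c771}.
349b is not among them, so fast-forward is not possible.

No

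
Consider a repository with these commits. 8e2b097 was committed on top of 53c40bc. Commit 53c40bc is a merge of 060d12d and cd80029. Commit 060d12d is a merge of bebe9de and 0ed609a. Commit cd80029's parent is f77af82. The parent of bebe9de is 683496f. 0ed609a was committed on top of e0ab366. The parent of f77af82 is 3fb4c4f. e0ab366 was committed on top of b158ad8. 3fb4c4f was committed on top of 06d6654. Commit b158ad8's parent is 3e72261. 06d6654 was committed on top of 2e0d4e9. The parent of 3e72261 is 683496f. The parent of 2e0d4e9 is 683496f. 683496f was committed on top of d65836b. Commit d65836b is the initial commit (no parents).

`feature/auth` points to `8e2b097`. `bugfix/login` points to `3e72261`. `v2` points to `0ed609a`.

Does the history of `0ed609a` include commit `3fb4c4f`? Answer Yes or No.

No

Ancestors of 0ed609a: {0ed609a, 3e72261, 683496f, b158ad8, d65836b, e0ab366}.
3fb4c4f is not in that set, so it is not an ancestor of 0ed609a.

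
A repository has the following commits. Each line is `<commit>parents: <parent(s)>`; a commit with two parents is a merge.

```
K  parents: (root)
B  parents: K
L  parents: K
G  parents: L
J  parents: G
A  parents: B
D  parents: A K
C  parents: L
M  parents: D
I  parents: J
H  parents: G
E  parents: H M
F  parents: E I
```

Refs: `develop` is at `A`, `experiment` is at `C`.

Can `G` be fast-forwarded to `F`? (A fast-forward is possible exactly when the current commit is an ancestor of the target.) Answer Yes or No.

A fast-forward from G to F is possible iff G is an ancestor of F.
Ancestors of F: {A, B, D, E, F, G, H, I, J, K, L, M}.
G is among them, so fast-forward is possible.

Yes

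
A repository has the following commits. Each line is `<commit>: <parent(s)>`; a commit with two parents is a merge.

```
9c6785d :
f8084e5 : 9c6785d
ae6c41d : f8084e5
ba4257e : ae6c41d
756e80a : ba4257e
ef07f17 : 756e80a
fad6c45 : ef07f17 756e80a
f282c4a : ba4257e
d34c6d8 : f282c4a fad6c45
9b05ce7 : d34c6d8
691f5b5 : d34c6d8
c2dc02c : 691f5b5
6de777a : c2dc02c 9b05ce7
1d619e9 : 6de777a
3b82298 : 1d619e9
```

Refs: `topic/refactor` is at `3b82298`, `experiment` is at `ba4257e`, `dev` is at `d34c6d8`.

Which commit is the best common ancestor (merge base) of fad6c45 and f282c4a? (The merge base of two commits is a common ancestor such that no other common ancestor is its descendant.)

ba4257e

Ancestors of fad6c45: {756e80a, 9c6785d, ae6c41d, ba4257e, ef07f17, f8084e5, fad6c45}.
Ancestors of f282c4a: {9c6785d, ae6c41d, ba4257e, f282c4a, f8084e5}.
Common ancestors: {9c6785d, ae6c41d, ba4257e, f8084e5}.
Among these, ba4257e is not an ancestor of any other common ancestor — it is the merge base.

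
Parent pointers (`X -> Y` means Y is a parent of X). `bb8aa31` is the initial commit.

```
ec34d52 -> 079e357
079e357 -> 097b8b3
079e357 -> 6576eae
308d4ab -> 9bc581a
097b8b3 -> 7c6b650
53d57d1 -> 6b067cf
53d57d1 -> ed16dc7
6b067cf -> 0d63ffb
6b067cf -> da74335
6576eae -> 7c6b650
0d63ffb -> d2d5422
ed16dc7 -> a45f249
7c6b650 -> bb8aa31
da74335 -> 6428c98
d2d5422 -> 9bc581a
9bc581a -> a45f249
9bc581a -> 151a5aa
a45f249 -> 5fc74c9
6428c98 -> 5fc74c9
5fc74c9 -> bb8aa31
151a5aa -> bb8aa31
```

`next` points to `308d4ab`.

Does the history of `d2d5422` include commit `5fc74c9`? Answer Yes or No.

Ancestors of d2d5422 (commits reachable by following parents): {151a5aa, 5fc74c9, 9bc581a, a45f249, bb8aa31, d2d5422}.
5fc74c9 is in that set, so it is an ancestor of d2d5422.

Yes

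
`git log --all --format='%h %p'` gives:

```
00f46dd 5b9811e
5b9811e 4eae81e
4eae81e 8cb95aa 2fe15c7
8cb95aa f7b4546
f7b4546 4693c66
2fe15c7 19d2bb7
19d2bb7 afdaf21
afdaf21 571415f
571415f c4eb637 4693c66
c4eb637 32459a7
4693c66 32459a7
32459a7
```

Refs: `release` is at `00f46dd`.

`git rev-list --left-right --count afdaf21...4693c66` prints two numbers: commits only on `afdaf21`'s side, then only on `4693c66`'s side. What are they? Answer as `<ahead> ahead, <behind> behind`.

Reachable from afdaf21: {32459a7, 4693c66, 571415f, afdaf21, c4eb637}.
Reachable from 4693c66: {32459a7, 4693c66}.
Only in afdaf21's history (ahead): {571415f, afdaf21, c4eb637} — 3.
Only in 4693c66's history (behind): {} — 0.

3 ahead, 0 behind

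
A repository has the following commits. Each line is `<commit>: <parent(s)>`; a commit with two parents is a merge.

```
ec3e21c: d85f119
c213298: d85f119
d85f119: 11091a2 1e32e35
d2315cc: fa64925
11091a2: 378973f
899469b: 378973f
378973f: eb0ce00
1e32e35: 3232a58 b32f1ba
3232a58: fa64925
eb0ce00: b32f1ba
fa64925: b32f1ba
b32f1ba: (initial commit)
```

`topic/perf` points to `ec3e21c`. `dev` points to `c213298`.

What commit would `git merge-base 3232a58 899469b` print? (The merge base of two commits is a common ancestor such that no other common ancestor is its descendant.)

b32f1ba

Ancestors of 3232a58: {3232a58, b32f1ba, fa64925}.
Ancestors of 899469b: {378973f, 899469b, b32f1ba, eb0ce00}.
Common ancestors: {b32f1ba}.
The only common ancestor is b32f1ba, so it is the merge base.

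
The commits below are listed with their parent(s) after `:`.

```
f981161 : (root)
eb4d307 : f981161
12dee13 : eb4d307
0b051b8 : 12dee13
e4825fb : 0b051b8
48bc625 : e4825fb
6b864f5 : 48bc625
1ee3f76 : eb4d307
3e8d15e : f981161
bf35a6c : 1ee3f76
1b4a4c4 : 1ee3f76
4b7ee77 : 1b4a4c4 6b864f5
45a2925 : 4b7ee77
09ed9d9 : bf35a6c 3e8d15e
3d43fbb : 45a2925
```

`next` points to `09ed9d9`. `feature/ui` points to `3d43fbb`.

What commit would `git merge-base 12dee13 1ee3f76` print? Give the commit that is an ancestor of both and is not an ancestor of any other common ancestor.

Ancestors of 12dee13: {12dee13, eb4d307, f981161}.
Ancestors of 1ee3f76: {1ee3f76, eb4d307, f981161}.
Common ancestors: {eb4d307, f981161}.
Among these, eb4d307 is not an ancestor of any other common ancestor — it is the merge base.

eb4d307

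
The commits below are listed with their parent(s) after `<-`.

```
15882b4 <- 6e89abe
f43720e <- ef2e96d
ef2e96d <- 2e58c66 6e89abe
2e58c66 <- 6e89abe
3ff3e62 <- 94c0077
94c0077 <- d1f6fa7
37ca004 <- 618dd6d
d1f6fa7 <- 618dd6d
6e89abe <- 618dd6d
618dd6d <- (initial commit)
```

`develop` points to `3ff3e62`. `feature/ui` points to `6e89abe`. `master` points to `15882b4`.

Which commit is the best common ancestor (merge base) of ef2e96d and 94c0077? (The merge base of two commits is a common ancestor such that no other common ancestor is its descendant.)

618dd6d

Ancestors of ef2e96d: {2e58c66, 618dd6d, 6e89abe, ef2e96d}.
Ancestors of 94c0077: {618dd6d, 94c0077, d1f6fa7}.
Common ancestors: {618dd6d}.
The only common ancestor is 618dd6d, so it is the merge base.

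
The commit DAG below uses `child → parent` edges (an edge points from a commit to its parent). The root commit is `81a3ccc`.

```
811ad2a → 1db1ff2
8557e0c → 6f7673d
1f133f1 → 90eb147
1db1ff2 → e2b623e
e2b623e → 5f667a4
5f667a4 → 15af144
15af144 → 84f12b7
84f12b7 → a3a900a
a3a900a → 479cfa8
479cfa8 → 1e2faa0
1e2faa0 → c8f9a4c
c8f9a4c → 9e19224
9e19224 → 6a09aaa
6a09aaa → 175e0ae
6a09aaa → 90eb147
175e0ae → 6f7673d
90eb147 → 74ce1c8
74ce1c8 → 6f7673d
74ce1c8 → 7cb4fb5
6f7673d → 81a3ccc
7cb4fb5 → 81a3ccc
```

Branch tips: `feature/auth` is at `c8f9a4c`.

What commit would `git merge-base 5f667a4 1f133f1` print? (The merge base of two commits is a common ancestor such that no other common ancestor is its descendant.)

90eb147

Ancestors of 5f667a4: {15af144, 175e0ae, 1e2faa0, 479cfa8, 5f667a4, 6a09aaa, 6f7673d, 74ce1c8, 7cb4fb5, 81a3ccc, 84f12b7, 90eb147, 9e19224, a3a900a, c8f9a4c}.
Ancestors of 1f133f1: {1f133f1, 6f7673d, 74ce1c8, 7cb4fb5, 81a3ccc, 90eb147}.
Common ancestors: {6f7673d, 74ce1c8, 7cb4fb5, 81a3ccc, 90eb147}.
Among these, 90eb147 is not an ancestor of any other common ancestor — it is the merge base.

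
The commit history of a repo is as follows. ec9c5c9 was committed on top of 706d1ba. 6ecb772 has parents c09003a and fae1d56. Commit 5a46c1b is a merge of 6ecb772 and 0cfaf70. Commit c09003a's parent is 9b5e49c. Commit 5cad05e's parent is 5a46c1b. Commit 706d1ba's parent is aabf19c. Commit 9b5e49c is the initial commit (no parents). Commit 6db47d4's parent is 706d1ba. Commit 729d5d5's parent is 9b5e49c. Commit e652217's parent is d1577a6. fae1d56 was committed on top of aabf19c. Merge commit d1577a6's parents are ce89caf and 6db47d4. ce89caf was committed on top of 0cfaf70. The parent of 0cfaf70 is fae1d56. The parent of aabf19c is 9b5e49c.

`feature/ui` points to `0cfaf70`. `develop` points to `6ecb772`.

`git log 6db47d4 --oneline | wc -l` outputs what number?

4

Walking parent pointers from 6db47d4: reachable set = {6db47d4, 706d1ba, 9b5e49c, aabf19c}.
That is 4 commits.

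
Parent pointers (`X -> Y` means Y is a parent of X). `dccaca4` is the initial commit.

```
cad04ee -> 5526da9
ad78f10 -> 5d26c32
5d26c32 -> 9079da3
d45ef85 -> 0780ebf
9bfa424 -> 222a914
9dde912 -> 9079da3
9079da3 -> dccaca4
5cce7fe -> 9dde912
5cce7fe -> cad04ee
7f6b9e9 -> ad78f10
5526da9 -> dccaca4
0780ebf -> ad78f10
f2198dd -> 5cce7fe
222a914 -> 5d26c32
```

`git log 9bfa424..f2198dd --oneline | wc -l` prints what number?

Reachable from f2198dd: {5526da9, 5cce7fe, 9079da3, 9dde912, cad04ee, dccaca4, f2198dd}.
Reachable from 9bfa424: {222a914, 5d26c32, 9079da3, 9bfa424, dccaca4}.
In f2198dd's history but not 9bfa424's: {5526da9, 5cce7fe, 9dde912, cad04ee, f2198dd} — 5 commits.

5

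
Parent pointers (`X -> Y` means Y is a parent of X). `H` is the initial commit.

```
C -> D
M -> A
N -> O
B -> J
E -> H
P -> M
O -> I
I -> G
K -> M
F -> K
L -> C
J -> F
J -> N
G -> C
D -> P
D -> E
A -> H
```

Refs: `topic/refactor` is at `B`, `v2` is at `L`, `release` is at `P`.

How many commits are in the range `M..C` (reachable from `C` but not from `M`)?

Reachable from C: {A, C, D, E, H, M, P}.
Reachable from M: {A, H, M}.
In C's history but not M's: {C, D, E, P} — 4 commits.

4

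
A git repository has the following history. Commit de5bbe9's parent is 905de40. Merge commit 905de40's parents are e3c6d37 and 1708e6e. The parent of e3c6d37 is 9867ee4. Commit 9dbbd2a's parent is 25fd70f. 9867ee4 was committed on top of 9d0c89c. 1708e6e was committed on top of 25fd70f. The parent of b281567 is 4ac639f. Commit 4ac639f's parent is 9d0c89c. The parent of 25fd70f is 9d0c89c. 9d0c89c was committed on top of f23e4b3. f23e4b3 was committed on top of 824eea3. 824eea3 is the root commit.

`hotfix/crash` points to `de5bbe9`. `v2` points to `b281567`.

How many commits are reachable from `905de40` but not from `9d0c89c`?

Reachable from 905de40: {1708e6e, 25fd70f, 824eea3, 905de40, 9867ee4, 9d0c89c, e3c6d37, f23e4b3}.
Reachable from 9d0c89c: {824eea3, 9d0c89c, f23e4b3}.
In 905de40's history but not 9d0c89c's: {1708e6e, 25fd70f, 905de40, 9867ee4, e3c6d37} — 5 commits.

5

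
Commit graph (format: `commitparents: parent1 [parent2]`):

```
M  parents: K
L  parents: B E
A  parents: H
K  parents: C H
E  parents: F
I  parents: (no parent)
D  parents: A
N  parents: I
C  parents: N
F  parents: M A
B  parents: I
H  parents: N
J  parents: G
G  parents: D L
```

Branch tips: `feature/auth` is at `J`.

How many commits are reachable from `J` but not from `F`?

6

Reachable from J: {A, B, C, D, E, F, G, H, I, J, K, L, M, N}.
Reachable from F: {A, C, F, H, I, K, M, N}.
In J's history but not F's: {B, D, E, G, J, L} — 6 commits.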